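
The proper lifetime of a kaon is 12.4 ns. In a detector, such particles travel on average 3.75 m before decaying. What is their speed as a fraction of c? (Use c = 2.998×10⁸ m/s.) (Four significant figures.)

0.7102c

Lab distance = (lab lifetime)·v = γτ·βc, so βγ = d/(cτ) = 3.750/(2.998×10⁸ × 1.240×10^-8) = 1.0087.
With βγ = 1.0087: γ² = 1 + (βγ)² = 2.01748, and β = (βγ)/γ = 1.0087/1.42038 = 0.7102.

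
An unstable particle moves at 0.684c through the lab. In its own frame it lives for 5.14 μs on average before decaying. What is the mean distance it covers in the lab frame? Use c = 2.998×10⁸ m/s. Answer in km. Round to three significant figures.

1.44 km

With β = 0.684, γ = 1/√(1 − 0.684²) = 1/√0.532144 = 1.3708.
Lab-frame lifetime: Δt = γτ = 1.3708 × 5.14 μs = 7.0459 μs.
Distance: d = vΔt = 0.684 × 2.998×10⁸ m/s × 7.0459×10^-6 s = 1440 m = 1.44 km.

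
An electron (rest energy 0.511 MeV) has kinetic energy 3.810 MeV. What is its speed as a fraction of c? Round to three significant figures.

K = (γ−1)mc², so γ = 1 + 3.810/0.511 = 8.456.
Then v/c = √(1 − γ⁻²) = √(1 − 0.0139852) = √0.9860148 = 0.993.

0.993c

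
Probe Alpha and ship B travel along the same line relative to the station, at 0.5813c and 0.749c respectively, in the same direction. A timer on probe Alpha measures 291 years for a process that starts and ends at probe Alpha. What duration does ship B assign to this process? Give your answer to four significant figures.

Transform probe Alpha's velocity into ship B's frame: (0.5813 − 0.749)/(1 − 0.5813·0.749) = −0.1677/0.5646063, so the relative speed is 0.29702c.
γ for this relative speed: γ = 1/√(1 − 0.0882209) = 1.0473.
Probe Alpha's interval is proper; time dilation gives Δt_B = γΔτ = 1.0473 × 291 years = 304.8 years.

304.8 years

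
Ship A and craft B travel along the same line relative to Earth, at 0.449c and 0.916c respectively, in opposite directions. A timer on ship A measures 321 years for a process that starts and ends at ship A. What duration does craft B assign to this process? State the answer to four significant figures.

1264 years

The velocity of ship A relative to craft B is (0.449 + 0.916)c / (1 + 0.449×0.916) = 0.9672c; relative speed 0.9672c.
γ for this relative speed: γ = 1/√(1 − 0.935476) = 3.9368.
Ship A's interval is proper; time dilation gives Δt_B = γΔτ = 3.9368 × 321 years = 1264 years.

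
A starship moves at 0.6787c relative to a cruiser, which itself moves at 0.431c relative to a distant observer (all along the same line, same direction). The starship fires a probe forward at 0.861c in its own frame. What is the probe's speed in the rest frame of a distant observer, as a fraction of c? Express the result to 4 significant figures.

0.9887c

First combine the probe and starship (S''→S'): u₁ = (0.861 + 0.6787)/(1 + 0.861×0.6787) = 1.5397/1.5843607 = 0.97181.
Then combine with the cruiser (S'→S): u = (0.97181 + 0.431)/(1 + 0.97181×0.431) = 1.40281/1.41885011 = 0.98869.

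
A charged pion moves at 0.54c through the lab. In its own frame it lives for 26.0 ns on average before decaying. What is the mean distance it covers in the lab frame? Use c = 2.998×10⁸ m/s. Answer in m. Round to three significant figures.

β² = 0.2916, so γ = 1/√0.7084 = 1.1881.
Lab-frame lifetime: Δt = γτ = 1.1881 × 26.0 ns = 30.891 ns.
Distance: d = vΔt = 0.54 × 2.998×10⁸ m/s × 3.0891×10^-8 s = 5.00 m.

5.00 m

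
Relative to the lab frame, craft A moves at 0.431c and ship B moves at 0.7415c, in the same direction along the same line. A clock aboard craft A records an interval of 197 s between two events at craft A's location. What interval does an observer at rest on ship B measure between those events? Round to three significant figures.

Speed of craft A in ship B's frame: u = (v_A − v_B)/(1 − v_A v_B/c²) = (0.431 − 0.7415)/(1 − 0.431×0.7415) = −0.3105/0.6804135 = −0.45634; |u| = 0.45634c.
At |u| = 0.45634c, γ = (1 − 0.208246)^(−1/2) = 1.1238.
The clock on craft A records proper time, so ship B measures Δt = γΔτ = 1.1238 × 197 = 221 s.

221 s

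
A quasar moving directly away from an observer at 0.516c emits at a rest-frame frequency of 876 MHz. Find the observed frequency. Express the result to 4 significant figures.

495.0 MHz

Relativistic Doppler (source moving away): f_obs = f_src · √((1−β)/(1+β)).
With β = 0.516: factor = √(0.484/1.516) = 0.56503.
f_obs = 876 × 0.56503 = 495.0 MHz.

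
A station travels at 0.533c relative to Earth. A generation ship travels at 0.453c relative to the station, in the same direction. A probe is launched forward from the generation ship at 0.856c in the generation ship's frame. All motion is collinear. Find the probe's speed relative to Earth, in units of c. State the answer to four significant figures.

First combine the probe and generation ship (S''→S'): u₁ = (0.856 + 0.453)/(1 + 0.856×0.453) = 1.309/1.387768 = 0.94324.
Then combine with the station (S'→S): u = (0.94324 + 0.533)/(1 + 0.94324×0.533) = 1.47624/1.50274692 = 0.98236.

0.9824c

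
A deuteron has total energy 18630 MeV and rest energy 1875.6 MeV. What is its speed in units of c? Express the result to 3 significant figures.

0.995c

Total energy E = γmc² gives γ = 18630/1875.6 = 9.9328.
Hence β = √(1 − 1/γ²) = √(1 − 0.0101358) = √0.9898642 = 0.995.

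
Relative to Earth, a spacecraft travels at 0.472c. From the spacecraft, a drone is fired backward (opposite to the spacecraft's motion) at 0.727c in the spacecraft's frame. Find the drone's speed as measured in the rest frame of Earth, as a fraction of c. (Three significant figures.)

Relativistic velocity addition: u = (u' + v)/(1 + u'v/c²), with u' = −0.727c and v = 0.472c.
Numerator: −0.727 + 0.472 = −0.255. Denominator: 1 + (−0.727)(0.472) = 0.656856.
u = −0.255/0.656856 = −0.38821, so the speed is 0.388c.

0.388c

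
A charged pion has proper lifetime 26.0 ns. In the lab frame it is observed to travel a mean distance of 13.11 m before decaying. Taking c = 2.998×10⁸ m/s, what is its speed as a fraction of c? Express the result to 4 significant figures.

0.8595c

Let x = d/(cτ) = 13.11 m / (2.998×10⁸ m/s × 2.600×10^-8 s) = 1.6819. Since d = βγcτ, x = βγ = β/√(1−β²).
Solving: β² = x²/(1+x²) = 2.82879/3.82879 = 0.738821, so β = 0.8595.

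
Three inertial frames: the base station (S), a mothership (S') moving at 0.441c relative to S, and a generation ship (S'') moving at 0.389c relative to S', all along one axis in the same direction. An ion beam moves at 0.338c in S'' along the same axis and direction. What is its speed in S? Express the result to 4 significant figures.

0.8443c

First combine the ion beam and generation ship (S''→S'): u₁ = (0.338 + 0.389)/(1 + 0.338×0.389) = 0.727/1.131482 = 0.64252.
Then combine with the mothership (S'→S): u = (0.64252 + 0.441)/(1 + 0.64252×0.441) = 1.08352/1.28335132 = 0.84429.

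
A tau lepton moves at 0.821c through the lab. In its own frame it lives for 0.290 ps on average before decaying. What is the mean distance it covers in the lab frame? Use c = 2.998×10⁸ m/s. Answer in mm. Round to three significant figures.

With β = 0.821, γ = 1/√(1 − 0.821²) = 1/√0.325959 = 1.7515.
Lab-frame lifetime: Δt = γτ = 1.7515 × 0.290 ps = 0.50794 ps.
Distance: d = vΔt = 0.821 × 2.998×10⁸ m/s × 5.0794×10^-13 s = 1.25×10^-4 m = 0.125 mm.

0.125 mm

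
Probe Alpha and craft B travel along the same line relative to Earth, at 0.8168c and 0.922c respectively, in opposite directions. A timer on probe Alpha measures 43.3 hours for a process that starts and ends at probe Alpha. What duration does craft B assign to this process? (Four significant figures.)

339.8 hours

The velocity of probe Alpha relative to craft B is (0.8168 + 0.922)c / (1 + 0.8168×0.922) = 0.99185c; relative speed 0.99185c.
At |u| = 0.99185c, γ = (1 − 0.983766)^(−1/2) = 7.8485.
Probe Alpha's interval is proper; time dilation gives Δt_B = γΔτ = 7.8485 × 43.3 hours = 339.8 hours.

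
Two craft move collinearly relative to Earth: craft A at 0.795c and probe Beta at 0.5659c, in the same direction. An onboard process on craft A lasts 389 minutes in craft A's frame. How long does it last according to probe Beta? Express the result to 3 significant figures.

The velocity of craft A relative to probe Beta is (0.795 − 0.5659)c / (1 − 0.795×0.5659) = 0.41646c; relative speed 0.41646c.
At |u| = 0.41646c, γ = (1 − 0.173439)^(−1/2) = 1.0999.
The clock on craft A records proper time, so probe Beta measures Δt = γΔτ = 1.0999 × 389 = 428 minutes.

428 minutes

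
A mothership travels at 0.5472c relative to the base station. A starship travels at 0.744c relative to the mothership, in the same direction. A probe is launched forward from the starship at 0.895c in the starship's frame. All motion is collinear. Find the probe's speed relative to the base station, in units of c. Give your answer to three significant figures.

0.995c

Apply u = (u'+v)/(1+u'v) twice. Probe in the mothership frame: (0.895+0.744)/(1+0.895·0.744) = 1.639/1.66588 = 0.98386c.
That velocity, transformed to the rest frame of the base station: (0.98386+0.5472)/(1+0.98386·0.5472) = 1.53106/1.538368192 = 0.99525c.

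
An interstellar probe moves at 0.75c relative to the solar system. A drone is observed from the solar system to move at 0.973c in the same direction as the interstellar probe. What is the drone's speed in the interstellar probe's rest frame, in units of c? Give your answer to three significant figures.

0.825c

Transform to the interstellar probe's frame: u' = (u − v)/(1 − uv/c²).
u' = (0.973 − 0.75)/(1 − 0.973×0.75) = 0.223/0.27025 = 0.82516.
Speed in the interstellar probe's frame: 0.825c (in the same direction).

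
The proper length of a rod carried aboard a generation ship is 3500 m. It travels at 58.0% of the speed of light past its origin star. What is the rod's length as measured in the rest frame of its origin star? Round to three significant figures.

2850 m

Lorentz factor: γ = (1 − 0.3364)^(−1/2) = 1.2276.
Along the direction of motion the measured length is L₀/γ = 3500/1.2276 = 2850 m.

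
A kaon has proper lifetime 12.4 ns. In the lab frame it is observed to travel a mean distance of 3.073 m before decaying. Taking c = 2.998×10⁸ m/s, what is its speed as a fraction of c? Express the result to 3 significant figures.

Lab distance = (lab lifetime)·v = γτ·βc, so βγ = d/(cτ) = 3.073/(2.998×10⁸ × 1.240×10^-8) = 0.82663.
With βγ = 0.82663: γ² = 1 + (βγ)² = 1.683317, and β = (βγ)/γ = 0.82663/1.29743 = 0.637.

0.637c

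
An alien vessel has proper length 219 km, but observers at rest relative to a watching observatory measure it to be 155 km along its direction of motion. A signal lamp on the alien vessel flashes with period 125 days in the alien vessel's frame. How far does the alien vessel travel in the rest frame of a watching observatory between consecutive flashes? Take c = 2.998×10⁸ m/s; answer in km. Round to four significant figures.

From L = L₀/γ: γ = 219/155 = 1.4129.
β = √(1 − 1/γ²) = 0.70645. Lab-frame period = γτ = 1.4129×125 days = 176.61 days. Distance = βc × γτ = 0.70645 × 2.998×10⁸ m/s × 15259104 s = 3.2318×10^15 m = 3.232×10^12 km.

3.232×10^12 km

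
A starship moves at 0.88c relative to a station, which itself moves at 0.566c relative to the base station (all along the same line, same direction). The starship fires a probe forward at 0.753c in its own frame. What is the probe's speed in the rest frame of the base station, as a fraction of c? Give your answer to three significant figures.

First combine the probe and starship (S''→S'): u₁ = (0.753 + 0.88)/(1 + 0.753×0.88) = 1.633/1.66264 = 0.98217.
Then combine with the station (S'→S): u = (0.98217 + 0.566)/(1 + 0.98217×0.566) = 1.54817/1.55590822 = 0.99503.

0.995c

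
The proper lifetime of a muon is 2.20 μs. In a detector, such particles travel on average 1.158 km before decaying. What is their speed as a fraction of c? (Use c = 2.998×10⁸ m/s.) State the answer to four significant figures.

0.8689c

d = βγcτ ⇒ βγ = d/(cτ) = 1158 m / (659.56 m) = 1.7557.
β = (βγ)/√(1+(βγ)²) = 1.7557/√4.08248 = 0.8689.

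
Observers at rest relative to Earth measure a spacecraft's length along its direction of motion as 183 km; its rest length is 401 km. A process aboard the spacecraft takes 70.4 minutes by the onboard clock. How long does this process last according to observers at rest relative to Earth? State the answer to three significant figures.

Length contraction gives γ = L₀/L = 401/183 = 2.19126.
Δt = γΔτ = 2.19126 × 70.4 = 154 minutes.

154 minutes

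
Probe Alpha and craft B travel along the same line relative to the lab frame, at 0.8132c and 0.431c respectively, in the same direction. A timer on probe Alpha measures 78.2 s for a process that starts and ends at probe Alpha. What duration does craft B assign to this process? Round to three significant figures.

96.7 s

Speed of probe Alpha in craft B's frame: u = (v_A − v_B)/(1 − v_A v_B/c²) = (0.8132 − 0.431)/(1 − 0.8132×0.431) = 0.3822/0.6495108 = 0.58844; |u| = 0.58844c.
At |u| = 0.58844c, γ = (1 − 0.346262)^(−1/2) = 1.2368.
Probe Alpha's interval is proper; time dilation gives Δt_B = γΔτ = 1.2368 × 78.2 s = 96.7 s.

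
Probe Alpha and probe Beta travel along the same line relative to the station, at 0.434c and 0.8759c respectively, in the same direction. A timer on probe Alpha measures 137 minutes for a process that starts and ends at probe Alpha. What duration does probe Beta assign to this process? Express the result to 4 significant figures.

195.4 minutes

The velocity of probe Alpha relative to probe Beta is (0.434 − 0.8759)c / (1 − 0.434×0.8759) = −0.7129c; relative speed 0.7129c.
γ for this relative speed: γ = 1/√(1 − 0.508226) = 1.426.
Probe Alpha's interval is proper; time dilation gives Δt_B = γΔτ = 1.426 × 137 minutes = 195.4 minutes.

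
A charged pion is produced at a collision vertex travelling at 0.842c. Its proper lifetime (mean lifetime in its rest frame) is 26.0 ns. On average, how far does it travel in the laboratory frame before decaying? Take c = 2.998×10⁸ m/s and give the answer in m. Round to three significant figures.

12.2 m

With β = 0.842, γ = 1/√(1 − 0.842²) = 1/√0.291036 = 1.8536.
Lab-frame lifetime: Δt = γτ = 1.8536 × 26.0 ns = 48.194 ns.
Distance: d = vΔt = 0.842 × 2.998×10⁸ m/s × 4.8194×10^-8 s = 12.2 m.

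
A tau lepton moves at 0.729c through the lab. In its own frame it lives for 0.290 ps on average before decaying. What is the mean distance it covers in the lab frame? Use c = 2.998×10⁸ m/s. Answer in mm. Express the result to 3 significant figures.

β² = 0.531441, so γ = 1/√0.468559 = 1.4609.
Lab-frame lifetime: Δt = γτ = 1.4609 × 0.290 ps = 0.42366 ps.
Distance: d = vΔt = 0.729 × 2.998×10⁸ m/s × 4.2366×10^-13 s = 9.26×10^-5 m = 0.0926 mm.

0.0926 mm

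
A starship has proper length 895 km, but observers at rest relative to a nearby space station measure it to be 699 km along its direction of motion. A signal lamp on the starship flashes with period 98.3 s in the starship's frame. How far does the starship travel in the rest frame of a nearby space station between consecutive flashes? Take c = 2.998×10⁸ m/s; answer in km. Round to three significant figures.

γ = L₀/L = 895/699 = 1.2804.
β = √(1 − 1/γ²) = 0.62452. Lab-frame period = γτ = 1.2804×98.3 s = 125.86 s. Distance = βc × γτ = 0.62452 × 2.998×10⁸ m/s × 125.86 s = 2.3565×10^10 m = 2.36×10^7 km.

2.36×10^7 km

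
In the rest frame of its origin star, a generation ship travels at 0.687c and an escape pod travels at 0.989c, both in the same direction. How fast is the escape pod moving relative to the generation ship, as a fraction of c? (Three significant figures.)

Transform to the generation ship's frame: u' = (u − v)/(1 − uv/c²).
u' = (0.989 − 0.687)/(1 − 0.989×0.687) = 0.302/0.320557 = 0.94211.
Speed in the generation ship's frame: 0.942c (in the same direction).

0.942c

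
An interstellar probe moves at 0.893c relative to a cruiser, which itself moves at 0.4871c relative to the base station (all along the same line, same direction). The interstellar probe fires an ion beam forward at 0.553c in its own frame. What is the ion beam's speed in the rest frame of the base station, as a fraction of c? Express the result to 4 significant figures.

0.9888c

Apply u = (u'+v)/(1+u'v) twice. Ion beam in the cruiser frame: (0.553+0.893)/(1+0.553·0.893) = 1.446/1.493829 = 0.96798c.
That velocity, transformed to the rest frame of the base station: (0.96798+0.4871)/(1+0.96798·0.4871) = 1.45508/1.471503058 = 0.98884c.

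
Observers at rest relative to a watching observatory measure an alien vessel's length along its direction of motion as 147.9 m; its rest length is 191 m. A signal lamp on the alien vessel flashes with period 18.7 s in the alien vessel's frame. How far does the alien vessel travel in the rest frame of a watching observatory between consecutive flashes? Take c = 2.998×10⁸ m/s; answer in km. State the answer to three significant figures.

γ = L₀/L = 191/147.9 = 1.29141.
β = √(1 − 1/γ²) = 0.63276. Lab-frame period = γτ = 1.29141×18.7 s = 24.149 s. Distance = βc × γτ = 0.63276 × 2.998×10⁸ m/s × 24.149 s = 4.5811×10^9 m = 4.58×10^6 km.

4.58×10^6 km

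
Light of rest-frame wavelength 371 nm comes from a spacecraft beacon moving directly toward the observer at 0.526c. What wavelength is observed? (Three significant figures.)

Relativistic Doppler for wavelength: λ_obs = λ_src · √((1−β)/(1+β)).
With β = 0.526: factor = √(0.474/1.526) = 0.55733.
λ_obs = 371 × 0.55733 = 207 nm.

207 nm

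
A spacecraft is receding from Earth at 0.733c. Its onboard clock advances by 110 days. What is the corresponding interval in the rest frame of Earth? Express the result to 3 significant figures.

With β = 0.733, γ = 1/√(1 − 0.733²) = 1/√0.462711 = 1.4701.
Time dilation: Δt = γ·Δτ = 1.4701 × 110 = 162 days.

162 days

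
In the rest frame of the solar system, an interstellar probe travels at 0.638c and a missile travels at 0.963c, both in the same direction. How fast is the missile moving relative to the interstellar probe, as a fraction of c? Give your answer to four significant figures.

Transform to the interstellar probe's frame: u' = (u − v)/(1 − uv/c²).
u' = (0.963 − 0.638)/(1 − 0.963×0.638) = 0.325/0.385606 = 0.84283.
Speed in the interstellar probe's frame: 0.8428c (in the same direction).

0.8428c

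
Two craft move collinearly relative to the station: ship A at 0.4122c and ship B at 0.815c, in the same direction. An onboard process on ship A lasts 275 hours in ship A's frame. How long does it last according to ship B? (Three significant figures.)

The velocity of ship A relative to ship B is (0.4122 − 0.815)c / (1 − 0.4122×0.815) = −0.60657c; relative speed 0.60657c.
At |u| = 0.60657c, γ = (1 − 0.367927)^(−1/2) = 1.2578.
The clock on ship A records proper time, so ship B measures Δt = γΔτ = 1.2578 × 275 = 346 hours.

346 hours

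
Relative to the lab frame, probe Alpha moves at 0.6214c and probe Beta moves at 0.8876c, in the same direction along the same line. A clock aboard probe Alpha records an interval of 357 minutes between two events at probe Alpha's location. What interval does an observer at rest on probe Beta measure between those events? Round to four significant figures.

443.6 minutes

Transform probe Alpha's velocity into probe Beta's frame: (0.6214 − 0.8876)/(1 − 0.6214·0.8876) = −0.2662/0.44844536, so the relative speed is 0.59361c.
γ for this relative speed: γ = 1/√(1 − 0.352373) = 1.2426.
The clock on probe Alpha records proper time, so probe Beta measures Δt = γΔτ = 1.2426 × 357 = 443.6 minutes.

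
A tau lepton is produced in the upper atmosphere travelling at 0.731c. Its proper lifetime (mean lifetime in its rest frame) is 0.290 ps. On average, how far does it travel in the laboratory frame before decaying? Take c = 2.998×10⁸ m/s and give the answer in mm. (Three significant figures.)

0.0931 mm

Lorentz factor: γ = (1 − 0.534361)^(−1/2) = 1.4655.
Lab-frame lifetime: Δt = γτ = 1.4655 × 0.290 ps = 0.42499 ps.
Distance: d = vΔt = 0.731 × 2.998×10⁸ m/s × 4.2499×10^-13 s = 9.31×10^-5 m = 0.0931 mm.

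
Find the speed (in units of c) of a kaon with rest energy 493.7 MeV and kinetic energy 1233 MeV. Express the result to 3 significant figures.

0.958c

γ = 1 + K/(mc²) = 1 + 1233/493.7 = 3.4975.
β = √(1 − 1/γ²) = √(1 − 0.0817494) = √0.9182506 = 0.958.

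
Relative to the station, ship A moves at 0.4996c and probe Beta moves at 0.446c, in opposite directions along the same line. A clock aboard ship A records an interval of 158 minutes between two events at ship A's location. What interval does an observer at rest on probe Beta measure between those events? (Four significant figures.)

249.2 minutes

Speed of ship A in probe Beta's frame: u = (v_A + v_B)/(1 + v_A v_B/c²) = (0.4996 + 0.446)/(1 + 0.4996×0.446) = 0.9456/1.2228216 = 0.77329; |u| = 0.77329c.
γ for this relative speed: γ = 1/√(1 − 0.597977) = 1.5772.
The clock on ship A records proper time, so probe Beta measures Δt = γΔτ = 1.5772 × 158 = 249.2 minutes.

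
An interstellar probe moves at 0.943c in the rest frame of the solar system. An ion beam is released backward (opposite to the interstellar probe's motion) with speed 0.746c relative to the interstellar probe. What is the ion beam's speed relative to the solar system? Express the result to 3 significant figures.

0.664c

In units of c, u = (u' + v)/(1 + u'v) with u' = −0.746 and v = 0.943.
Numerator: −0.746 + 0.943 = 0.197. Denominator: 1 + (−0.746)(0.943) = 0.296522.
u = 0.197/0.296522 = 0.66437, so the speed is 0.664c.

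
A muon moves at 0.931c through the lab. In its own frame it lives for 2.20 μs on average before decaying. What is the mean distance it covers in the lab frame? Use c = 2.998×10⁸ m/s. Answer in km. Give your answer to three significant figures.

1.68 km

γ = 1/√(1 − β²) = 1/√(1 − 0.866761) = 1/√0.133239 = 1/0.365019 = 2.7396.
Lab-frame lifetime: Δt = γτ = 2.7396 × 2.20 μs = 6.0271 μs.
Distance: d = vΔt = 0.931 × 2.998×10⁸ m/s × 6.0271×10^-6 s = 1680 m = 1.68 km.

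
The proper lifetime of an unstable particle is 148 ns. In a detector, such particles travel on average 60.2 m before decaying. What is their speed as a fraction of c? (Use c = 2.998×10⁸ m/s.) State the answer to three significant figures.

Let x = d/(cτ) = 60.20 m / (2.998×10⁸ m/s × 1.480×10^-7 s) = 1.3568. Since d = βγcτ, x = βγ = β/√(1−β²).
Solving: β² = x²/(1+x²) = 1.84091/2.84091 = 0.648, so β = 0.805.

0.805c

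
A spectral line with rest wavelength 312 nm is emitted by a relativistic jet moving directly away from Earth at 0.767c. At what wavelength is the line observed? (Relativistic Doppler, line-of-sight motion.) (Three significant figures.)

Relativistic Doppler for wavelength: λ_obs = λ_src · √((1+β)/(1−β)).
With β = 0.767: factor = √(1.767/0.233) = 2.7539.
λ_obs = 312 × 2.7539 = 859 nm.

859 nm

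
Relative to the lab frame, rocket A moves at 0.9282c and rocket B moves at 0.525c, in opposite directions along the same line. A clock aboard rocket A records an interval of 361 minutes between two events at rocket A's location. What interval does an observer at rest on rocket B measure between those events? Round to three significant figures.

1700 minutes

The velocity of rocket A relative to rocket B is (0.9282 + 0.525)c / (1 + 0.9282×0.525) = 0.97707c; relative speed 0.97707c.
γ for this relative speed: γ = 1/√(1 − 0.954666) = 4.6966.
The clock on rocket A records proper time, so rocket B measures Δt = γΔτ = 4.6966 × 361 = 1700 minutes.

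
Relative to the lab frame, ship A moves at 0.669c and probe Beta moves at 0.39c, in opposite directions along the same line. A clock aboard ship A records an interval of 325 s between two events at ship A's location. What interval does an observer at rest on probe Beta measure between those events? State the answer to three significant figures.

599 s

Speed of ship A in probe Beta's frame: u = (v_A + v_B)/(1 + v_A v_B/c²) = (0.669 + 0.39)/(1 + 0.669×0.39) = 1.059/1.26091 = 0.83987; |u| = 0.83987c.
γ for this relative speed: γ = 1/√(1 − 0.705382) = 1.8423.
Ship A's interval is proper; time dilation gives Δt_B = γΔτ = 1.8423 × 325 s = 599 s.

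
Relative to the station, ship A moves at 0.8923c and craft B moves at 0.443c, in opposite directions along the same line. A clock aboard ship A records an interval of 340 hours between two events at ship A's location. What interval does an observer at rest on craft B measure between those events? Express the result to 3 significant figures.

Speed of ship A in craft B's frame: u = (v_A + v_B)/(1 + v_A v_B/c²) = (0.8923 + 0.443)/(1 + 0.8923×0.443) = 1.3353/1.3952889 = 0.95701; |u| = 0.95701c.
γ for this relative speed: γ = 1/√(1 − 0.915868) = 3.4476.
Ship A's interval is proper; time dilation gives Δt_B = γΔτ = 3.4476 × 340 hours = 1170 hours.

1170 hours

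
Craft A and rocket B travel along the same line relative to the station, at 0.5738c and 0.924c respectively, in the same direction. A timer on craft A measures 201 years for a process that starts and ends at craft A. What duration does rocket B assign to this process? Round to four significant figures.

Transform craft A's velocity into rocket B's frame: (0.5738 − 0.924)/(1 − 0.5738·0.924) = −0.3502/0.4698088, so the relative speed is 0.74541c.
At |u| = 0.74541c, γ = (1 − 0.555636)^(−1/2) = 1.5001.
Craft A's interval is proper; time dilation gives Δt_B = γΔτ = 1.5001 × 201 years = 301.5 years.

301.5 years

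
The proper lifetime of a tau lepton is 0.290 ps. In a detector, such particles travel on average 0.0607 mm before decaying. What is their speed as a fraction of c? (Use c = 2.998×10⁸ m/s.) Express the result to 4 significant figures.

0.5725c

d = βγcτ ⇒ βγ = d/(cτ) = 6.070×10^-5 m / (8.6942×10^-5 m) = 0.69817.
β = (βγ)/√(1+(βγ)²) = 0.69817/√1.487441 = 0.5725.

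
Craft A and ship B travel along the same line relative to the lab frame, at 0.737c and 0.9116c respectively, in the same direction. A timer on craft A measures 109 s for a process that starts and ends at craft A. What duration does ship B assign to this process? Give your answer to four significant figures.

The velocity of craft A relative to ship B is (0.737 − 0.9116)c / (1 − 0.737×0.9116) = −0.53207c; relative speed 0.53207c.
At |u| = 0.53207c, γ = (1 − 0.283098)^(−1/2) = 1.1811.
Craft A's interval is proper; time dilation gives Δt_B = γΔτ = 1.1811 × 109 s = 128.7 s.

128.7 s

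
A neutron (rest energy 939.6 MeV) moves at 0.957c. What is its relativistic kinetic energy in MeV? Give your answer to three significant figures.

2300 MeV

With β = 0.957, γ = 1/√(1 − 0.957²) = 1/√0.084151 = 3.4472.
Kinetic energy: K = (γ − 1)mc² = (3.4472 − 1) × 939.6 MeV = 2.4472 × 939.6 = 2300 MeV.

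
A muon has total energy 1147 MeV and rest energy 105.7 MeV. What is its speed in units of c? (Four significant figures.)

0.9957c

γ = E/(mc²) = 1147/105.7 = 10.851.
β = √(1 − 1/γ²) = √(1 − 0.00849299) = √0.99150701 = 0.9957.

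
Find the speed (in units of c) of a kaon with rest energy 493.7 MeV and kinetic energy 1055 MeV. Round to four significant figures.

γ = 1 + K/(mc²) = 1 + 1055/493.7 = 3.1369.
β = √(1 − 1/γ²) = √(1 − 0.101625) = √0.898375 = 0.9478.

0.9478c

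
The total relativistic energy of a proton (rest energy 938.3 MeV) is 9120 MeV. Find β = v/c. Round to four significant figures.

Total energy E = γmc² gives γ = 9120/938.3 = 9.7197.
Hence β = √(1 − 1/γ²) = √(1 − 0.0105851) = √0.9894149 = 0.9947.

0.9947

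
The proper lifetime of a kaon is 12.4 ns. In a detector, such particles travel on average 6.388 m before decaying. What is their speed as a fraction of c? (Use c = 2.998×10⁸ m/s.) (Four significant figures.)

0.8643c

Lab distance = (lab lifetime)·v = γτ·βc, so βγ = d/(cτ) = 6.388/(2.998×10⁸ × 1.240×10^-8) = 1.7183.
With βγ = 1.7183: γ² = 1 + (βγ)² = 3.95255, and β = (βγ)/γ = 1.7183/1.9881 = 0.8643.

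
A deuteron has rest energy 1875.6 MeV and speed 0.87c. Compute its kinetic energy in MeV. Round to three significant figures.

Lorentz factor: γ = (1 − 0.7569)^(−1/2) = 2.0282.
Kinetic energy: K = (γ − 1)mc² = (2.0282 − 1) × 1875.6 MeV = 1.0282 × 1875.6 = 1930 MeV.

1930 MeV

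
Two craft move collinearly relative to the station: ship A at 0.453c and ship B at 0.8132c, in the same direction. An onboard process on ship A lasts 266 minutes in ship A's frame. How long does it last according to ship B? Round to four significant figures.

Transform ship A's velocity into ship B's frame: (0.453 − 0.8132)/(1 − 0.453·0.8132) = −0.3602/0.6316204, so the relative speed is 0.57028c.
γ for this relative speed: γ = 1/√(1 − 0.325219) = 1.2174.
The clock on ship A records proper time, so ship B measures Δt = γΔτ = 1.2174 × 266 = 323.8 minutes.

323.8 minutes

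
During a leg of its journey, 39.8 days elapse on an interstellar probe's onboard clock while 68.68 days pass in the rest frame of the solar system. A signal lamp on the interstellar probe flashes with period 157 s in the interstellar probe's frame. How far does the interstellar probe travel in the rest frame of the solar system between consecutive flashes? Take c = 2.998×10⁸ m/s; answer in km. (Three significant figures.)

6.62×10^7 km

From Δt = γΔτ: γ = 68.68/39.8 = 1.72563.
β = √(1 − 1/γ²) = 0.81497. Lab-frame period = γτ = 1.72563×157 s = 270.92 s. Distance = βc × γτ = 0.81497 × 2.998×10⁸ m/s × 270.92 s = 6.6193×10^10 m = 6.62×10^7 km.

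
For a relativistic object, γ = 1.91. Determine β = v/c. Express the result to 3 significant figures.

β = √(1 − 1/γ²) = √(1 − 1/3.6481) = √0.725885 = 0.852.

0.852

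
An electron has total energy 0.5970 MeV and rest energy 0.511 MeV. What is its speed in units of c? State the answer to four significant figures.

Total energy E = γmc² gives γ = 0.5970/0.511 = 1.1683.
Hence β = √(1 − 1/γ²) = √(1 − 0.732641) = √0.267359 = 0.5171.

0.5171c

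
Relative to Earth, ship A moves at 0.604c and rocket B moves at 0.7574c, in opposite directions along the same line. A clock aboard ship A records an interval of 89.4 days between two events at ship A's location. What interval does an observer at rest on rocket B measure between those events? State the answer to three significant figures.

250 days

Transform ship A's velocity into rocket B's frame: (0.604 + 0.7574)/(1 + 0.604·0.7574) = 1.3614/1.4574696, so the relative speed is 0.93408c.
At |u| = 0.93408c, γ = (1 − 0.872505)^(−1/2) = 2.8006.
The clock on ship A records proper time, so rocket B measures Δt = γΔτ = 2.8006 × 89.4 = 250 days.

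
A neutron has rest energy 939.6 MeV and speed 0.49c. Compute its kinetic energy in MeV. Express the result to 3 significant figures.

138 MeV

γ = 1/√(1 − β²) = 1/√(1 − 0.2401) = 1/√0.7599 = 1/0.871722 = 1.14715.
Kinetic energy: K = (γ − 1)mc² = (1.14715 − 1) × 939.6 MeV = 0.14715 × 939.6 = 138 MeV.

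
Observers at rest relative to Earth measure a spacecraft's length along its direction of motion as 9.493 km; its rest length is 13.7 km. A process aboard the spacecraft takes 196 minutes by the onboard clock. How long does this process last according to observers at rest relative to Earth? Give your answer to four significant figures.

282.9 minutes

From L = L₀/γ: γ = 13.7/9.493 = 1.44317.
Δt = γΔτ = 1.44317 × 196 = 282.9 minutes.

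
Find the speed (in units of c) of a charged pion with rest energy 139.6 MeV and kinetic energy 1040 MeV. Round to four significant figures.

0.9930c

γ = 1 + K/(mc²) = 1 + 1040/139.6 = 8.4499.
β = √(1 − 1/γ²) = √(1 − 0.0140054) = √0.9859946 = 0.9930.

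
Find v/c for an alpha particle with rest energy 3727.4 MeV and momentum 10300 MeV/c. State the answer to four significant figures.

pc/(mc²) = 10300/3727.4 = 2.7633 = βγ = β/√(1−β²).
So β² = x²/(1 + x²) with x = 2.7633: x² = 7.63583, β² = 7.63583/8.63583 = 0.884203, β = 0.9403.

0.9403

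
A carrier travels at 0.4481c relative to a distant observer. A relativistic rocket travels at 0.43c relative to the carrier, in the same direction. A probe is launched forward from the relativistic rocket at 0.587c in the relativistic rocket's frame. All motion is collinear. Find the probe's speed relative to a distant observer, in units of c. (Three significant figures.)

Compose velocities in two stages. Stage 1 (into S'): u₁ = (0.587+0.43)/(1+0.587×0.43) = 0.81203.
Stage 2 (into S): u = (0.81203+0.4481)/(1+0.81203×0.4481) = 0.92394, so the speed is 0.924c.

0.924c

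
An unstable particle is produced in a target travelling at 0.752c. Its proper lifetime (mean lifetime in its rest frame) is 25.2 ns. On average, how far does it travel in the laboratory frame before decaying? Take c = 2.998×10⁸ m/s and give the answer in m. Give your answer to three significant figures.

8.62 m

With β = 0.752, γ = 1/√(1 − 0.752²) = 1/√0.434496 = 1.5171.
Lab-frame lifetime: Δt = γτ = 1.5171 × 25.2 ns = 38.231 ns.
Distance: d = vΔt = 0.752 × 2.998×10⁸ m/s × 3.8231×10^-8 s = 8.62 m.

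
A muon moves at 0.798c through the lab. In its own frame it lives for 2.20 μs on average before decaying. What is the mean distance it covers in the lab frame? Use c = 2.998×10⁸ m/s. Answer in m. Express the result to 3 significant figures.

β² = 0.636804, so γ = 1/√0.363196 = 1.6593.
Lab-frame lifetime: Δt = γτ = 1.6593 × 2.20 μs = 3.6505 μs.
Distance: d = vΔt = 0.798 × 2.998×10⁸ m/s × 3.6505×10^-6 s = 873 m.

873 m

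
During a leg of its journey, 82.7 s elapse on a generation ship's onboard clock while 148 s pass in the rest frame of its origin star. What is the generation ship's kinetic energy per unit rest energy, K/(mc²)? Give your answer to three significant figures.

From Δt = γΔτ: γ = 148/82.7 = 1.7896.
Since K = (γ−1)mc², K/(mc²) = 1.7896 − 1 = 0.790.

0.790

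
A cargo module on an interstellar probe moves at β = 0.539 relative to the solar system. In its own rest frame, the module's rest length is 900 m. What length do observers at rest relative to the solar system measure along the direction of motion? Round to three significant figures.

758 m

Lorentz factor: γ = (1 − 0.290521)^(−1/2) = 1.1872.
Length contraction: L = L₀/γ = 900/1.1872 = 758 m.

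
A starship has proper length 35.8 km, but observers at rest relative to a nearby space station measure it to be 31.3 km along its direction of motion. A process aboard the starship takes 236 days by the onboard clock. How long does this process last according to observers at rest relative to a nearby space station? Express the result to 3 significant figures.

γ = L₀/L = 35.8/31.3 = 1.14377.
The same γ dilates the second interval: 1.14377 × 236 days = 270 days.

270 days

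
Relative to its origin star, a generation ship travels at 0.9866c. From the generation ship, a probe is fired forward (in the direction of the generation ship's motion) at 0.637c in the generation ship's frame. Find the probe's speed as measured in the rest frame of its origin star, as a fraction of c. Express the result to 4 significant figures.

0.9970c

Relativistic velocity addition: u = (u' + v)/(1 + u'v/c²), with u' = 0.637c and v = 0.9866c.
Numerator: 0.637 + 0.9866 = 1.6236. Denominator: 1 + (0.637)(0.9866) = 1.6284642.
u = 1.6236/1.6284642 = 0.99701, so the speed is 0.9970c.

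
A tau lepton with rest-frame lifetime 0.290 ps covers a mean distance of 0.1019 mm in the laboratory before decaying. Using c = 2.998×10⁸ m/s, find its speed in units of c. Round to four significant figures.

0.7607c

Let x = d/(cτ) = 1.019×10^-4 m / (2.998×10⁸ m/s × 2.900×10^-13 s) = 1.172. Since d = βγcτ, x = βγ = β/√(1−β²).
Solving: β² = x²/(1+x²) = 1.37358/2.37358 = 0.578695, so β = 0.7607.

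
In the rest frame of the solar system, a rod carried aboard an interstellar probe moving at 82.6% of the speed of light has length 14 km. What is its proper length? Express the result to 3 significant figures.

γ = 1/√(1 − β²) = 1/√(1 − 0.682276) = 1/√0.317724 = 1/0.56367 = 1.7741.
Proper length: L₀ = γ·L = 1.7741 × 14 = 24.8 km.

24.8 km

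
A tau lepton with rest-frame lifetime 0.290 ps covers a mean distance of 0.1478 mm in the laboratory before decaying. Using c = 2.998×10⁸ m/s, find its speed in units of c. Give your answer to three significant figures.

Let x = d/(cτ) = 1.478×10^-4 m / (2.998×10⁸ m/s × 2.900×10^-13 s) = 1.7. Since d = βγcτ, x = βγ = β/√(1−β²).
Solving: β² = x²/(1+x²) = 2.89/3.89 = 0.742931, so β = 0.862.

0.862c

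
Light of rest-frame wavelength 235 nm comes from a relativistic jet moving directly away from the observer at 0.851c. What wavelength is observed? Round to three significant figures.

828 nm

Relativistic Doppler for wavelength: λ_obs = λ_src · √((1+β)/(1−β)).
With β = 0.851: factor = √(1.851/0.149) = 3.5246.
λ_obs = 235 × 3.5246 = 828 nm.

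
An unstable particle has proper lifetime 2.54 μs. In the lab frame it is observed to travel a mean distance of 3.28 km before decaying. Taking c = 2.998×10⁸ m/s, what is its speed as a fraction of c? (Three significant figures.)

0.974c

d = βγcτ ⇒ βγ = d/(cτ) = 3280 m / (761.492 m) = 4.3073.
β = (βγ)/√(1+(βγ)²) = 4.3073/√19.5528 = 0.974.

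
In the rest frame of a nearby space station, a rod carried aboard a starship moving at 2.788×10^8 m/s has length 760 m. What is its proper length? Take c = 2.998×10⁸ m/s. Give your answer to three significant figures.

β = v/c = (2.788×10^8 m/s)/(2.998×10⁸ m/s) = 0.929953.
γ = 1/√(1 − β²) = 1/√(1 − 0.8648126) = 1/√0.1351874 = 1/0.367678 = 2.7198.
Proper length: L₀ = γ·L = 2.7198 × 760 = 2070 m.

2070 m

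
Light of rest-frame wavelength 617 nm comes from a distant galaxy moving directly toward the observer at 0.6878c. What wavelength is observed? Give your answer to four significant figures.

Relativistic Doppler for wavelength: λ_obs = λ_src · √((1−β)/(1+β)).
With β = 0.6878: factor = √(0.3122/1.6878) = 0.43009.
λ_obs = 617 × 0.43009 = 265.4 nm.

265.4 nm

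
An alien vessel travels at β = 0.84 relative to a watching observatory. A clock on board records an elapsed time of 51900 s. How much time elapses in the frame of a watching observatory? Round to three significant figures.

γ = 1/√(1 − β²) = 1/√(1 − 0.7056) = 1/√0.2944 = 1/0.542586 = 1.843.
Time dilation: Δt = γ·Δτ = 1.843 × 51900 = 95700 s.

95700 s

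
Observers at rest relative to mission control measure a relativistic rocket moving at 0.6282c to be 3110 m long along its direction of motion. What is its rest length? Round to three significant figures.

With β = 0.6282, γ = 1/√(1 − 0.6282²) = 1/√0.60536476 = 1.2853.
Proper length: L₀ = γ·L = 1.2853 × 3110 = 4000 m.

4000 m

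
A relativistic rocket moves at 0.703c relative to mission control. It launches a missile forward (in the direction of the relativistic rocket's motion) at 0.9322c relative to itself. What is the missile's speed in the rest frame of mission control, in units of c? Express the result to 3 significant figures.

In units of c, u = (u' + v)/(1 + u'v) with u' = 0.9322 and v = 0.703.
Numerator: 0.9322 + 0.703 = 1.6352. Denominator: 1 + (0.9322)(0.703) = 1.6553366.
u = 1.6352/1.6553366 = 0.98784, so the speed is 0.988c.

0.988c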